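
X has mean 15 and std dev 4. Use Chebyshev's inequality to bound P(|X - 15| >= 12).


k = 12/4 = 3
Chebyshev: P(|X-mu| >= k*sigma) <= 1/k^2 = 1/3^2 = 1/9

1/9


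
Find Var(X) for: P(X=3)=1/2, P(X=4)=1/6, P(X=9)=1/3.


E[X] = 31/6, E[X^2] = 205/6
Var(X) = E[X^2] - (E[X])^2 = 205/6 - (31/6)^2 = 269/36

269/36


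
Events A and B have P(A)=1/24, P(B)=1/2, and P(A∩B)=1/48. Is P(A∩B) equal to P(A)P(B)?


P(A)*P(B) = 1/24*1/2 = 1/48
P(A∩B) = 1/48, which equals P(A)P(B), so independent

Yes, A and B are independent


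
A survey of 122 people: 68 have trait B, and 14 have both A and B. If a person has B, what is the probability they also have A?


P(A|B) = P(A∩B)/P(B) = (14/122)/(68/122) = 14/68 = 7/34

7/34


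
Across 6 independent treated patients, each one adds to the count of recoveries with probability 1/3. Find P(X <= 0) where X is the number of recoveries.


P(X<=0) = P(X=0)
= 64/729
= 64/729

64/729


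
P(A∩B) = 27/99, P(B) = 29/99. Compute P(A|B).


P(A|B) = P(A∩B)/P(B) = (27/99)/(29/99) = 27/29

27/29


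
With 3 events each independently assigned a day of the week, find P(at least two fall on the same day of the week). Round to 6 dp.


P(all different) = prod((7-i)/7 for i=0..2) = 0.612245
P(at least one match) = 1 - 0.612245 = 0.387755

0.387755


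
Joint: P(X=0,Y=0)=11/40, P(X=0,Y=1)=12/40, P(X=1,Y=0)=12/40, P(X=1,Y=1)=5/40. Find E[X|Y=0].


P(Y=0) = 23/40
E[X|Y=0] = (0*11 + 1*12)/23 = 12/23

12/23


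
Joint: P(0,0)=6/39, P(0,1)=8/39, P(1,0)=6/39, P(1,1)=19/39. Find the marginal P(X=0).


P(X=0) = P(0,0)+P(0,1) = 6/39 + 8/39 = 14/39

14/39


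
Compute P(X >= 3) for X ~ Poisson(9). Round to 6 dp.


P(X>=3) = 1 - P(X<=2) = 1 - (e^(-9)*9^0/0! + e^(-9)*9^1/1! + e^(-9)*9^2/2!)
≈ 1 - (0.0001234098 + 0.0011106882 + 0.0049980971)
= 1 - 0.0062321951 = 0.9937678049
≈ 0.993768

0.993768


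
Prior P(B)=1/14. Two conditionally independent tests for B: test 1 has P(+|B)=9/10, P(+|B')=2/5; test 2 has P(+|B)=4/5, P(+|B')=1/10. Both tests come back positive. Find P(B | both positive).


After test 1: P(+) = 9/10*1/14 + 2/5*13/14 = 61/140
P(B|+) = (9/140)/(61/140) = 9/61
After test 2 (use post1 as new prior): P(+) = 4/5*9/61 + 1/10*52/61 = 62/305
P(B|+,+) = (36/305)/(62/305) = 18/31

18/31


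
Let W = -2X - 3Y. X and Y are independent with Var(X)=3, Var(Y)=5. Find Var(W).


Independence => Cov(X,Y)=0
Var(-2X - 3Y) = (-2)^2*Var(X) + (-3)^2*Var(Y)
= 4*3 + 9*5 = 57

57


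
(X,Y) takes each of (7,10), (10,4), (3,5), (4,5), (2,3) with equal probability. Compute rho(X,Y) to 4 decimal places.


Cov(X,Y) = 2.1200, Var(X) = 8.5600, Var(Y) = 5.8400
rho = Cov/(sqrt(VarX)*sqrt(VarY)) = 0.2998

0.2998


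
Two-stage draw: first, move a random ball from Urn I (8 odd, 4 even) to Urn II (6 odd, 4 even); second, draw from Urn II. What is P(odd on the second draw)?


P(transfer odd) = 8/12 = 2/3; P(transfer even) = 1/3
If odd transferred: Urn II has 7 odd of 11, so P(odd|odd moved) = 7/11
If even transferred: Urn II has 6 odd of 11, so P(odd|even moved) = 6/11
By total probability: P(odd) = 2/3*7/11 + 1/3*6/11 = 20/33

20/33


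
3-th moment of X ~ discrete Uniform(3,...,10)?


E[X^3] = (1/8) * sum(x^3 for x=3..10)
= 3016/8 = 377

377


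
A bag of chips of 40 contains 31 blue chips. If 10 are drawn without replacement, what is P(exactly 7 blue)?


P(X=7) = C(31,7)*C(9,3) / C(40,10)
= 2629575*84 / 847660528
= 220884300/847660528 = 137025/525844

137025/525844


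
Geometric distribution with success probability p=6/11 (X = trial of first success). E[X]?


For geometric (trials until first success), E[X] = 1/p = 1/(6/11) = 11/6

11/6


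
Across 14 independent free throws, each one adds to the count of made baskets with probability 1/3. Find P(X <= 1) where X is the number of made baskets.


P(X<=1) = P(X=0) + P(X=1)
= 16384/4782969 + 114688/4782969
= 131072/4782969

131072/4782969


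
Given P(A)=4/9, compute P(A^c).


P(A') = 1 - P(A) = 1 - 4/9 = 5/9

5/9


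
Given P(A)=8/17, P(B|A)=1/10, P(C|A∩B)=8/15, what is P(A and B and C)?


P(A∩B∩C) = P(A) * P(B|A) * P(C|A∩B)
= 8/17 * 1/10 * 8/15
= 4/85 * 8/15 = 32/1275

32/1275


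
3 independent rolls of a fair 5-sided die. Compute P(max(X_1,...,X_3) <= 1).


P(max <= 1) = P(all X_i <= 1) = (P(X_1 <= 1))^3
= (1/5)^3 = 1/125

1/125


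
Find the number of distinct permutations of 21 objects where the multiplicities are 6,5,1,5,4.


21! = 51090942171709440000
Denominator: 6!=720 * 5!=120 * 1!=1 * 5!=120 * 4!=24
Coefficient = 51090942171709440000 / 248832000 = 205323037920

205323037920


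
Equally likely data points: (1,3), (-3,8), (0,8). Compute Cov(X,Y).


E[X]=-2/3, E[Y]=19/3, E[XY]=-7
Cov(X,Y) = E[XY] - E[X]E[Y] = -7 + 2/3*19/3 = -25/9

-25/9


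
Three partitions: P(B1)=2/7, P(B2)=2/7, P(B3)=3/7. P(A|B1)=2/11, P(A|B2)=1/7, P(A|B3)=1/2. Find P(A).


P(A) = P(A|B1)P(B1) + P(A|B2)P(B2) + P(A|B3)P(B3)
= 2/11*2/7 + 1/7*2/7 + 1/2*3/7
= 4/77 + 2/49 + 3/14 = 331/1078

331/1078


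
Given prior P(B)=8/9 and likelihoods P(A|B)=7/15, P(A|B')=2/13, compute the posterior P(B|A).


P(A) = P(A|B)P(B) + P(A|B')P(B') = 7/15*8/9 + 2/13*1/9 = 758/1755
P(B|A) = P(A|B)P(B)/P(A) = (56/135)/(758/1755) = 364/379

364/379


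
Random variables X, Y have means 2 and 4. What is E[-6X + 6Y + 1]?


E[-6X + 6Y + 1] = -6*E[X] + 6*E[Y] + 1
= (-6)*(2) + (6)*(4) + (1)
= -12 + 24 + 1 = 13

13


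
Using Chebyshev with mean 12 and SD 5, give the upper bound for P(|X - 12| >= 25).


k = 25/5 = 5
Chebyshev: P(|X-mu| >= k*sigma) <= 1/k^2 = 1/5^2 = 1/25

1/25


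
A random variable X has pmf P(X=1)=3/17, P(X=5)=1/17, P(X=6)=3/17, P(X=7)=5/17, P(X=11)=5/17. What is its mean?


E[X] = sum(x * P(x))
= 1*3/17 + 5*1/17 + 6*3/17 + 7*5/17 + 11*5/17
= 116/17

116/17


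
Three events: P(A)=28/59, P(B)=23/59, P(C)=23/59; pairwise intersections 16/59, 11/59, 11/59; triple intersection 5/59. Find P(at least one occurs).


P(A∪B∪C) = P(A)+P(B)+P(C) - P(AB)-P(AC)-P(BC) + P(ABC)
= 28/59+23/59+23/59 - 16/59-11/59-11/59 + 5/59
= 41/59

41/59


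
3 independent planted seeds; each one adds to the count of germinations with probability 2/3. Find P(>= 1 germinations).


P(at least one) = 1 - P(none)
P(none) = (1 - 2/3)^3 = (1/3)^3 = 1/27
P(at least one) = 1 - 1/27 = 26/27

26/27


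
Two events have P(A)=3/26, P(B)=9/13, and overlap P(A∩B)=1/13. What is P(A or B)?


P(A∪B) = P(A) + P(B) - P(A∩B)
= 3/26 + 9/13 - 1/13 = 19/26

19/26


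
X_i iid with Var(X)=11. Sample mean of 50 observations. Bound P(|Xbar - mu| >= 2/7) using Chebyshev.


Var(Xbar) = Var(X)/n = 11/50
Chebyshev: P(|Xbar-mu| >= 2/7) <= Var(Xbar)/(2/7)^2 = (11/50)/(4/49) = 539/200
Bound exceeds 1, so trivial bound: 1

1


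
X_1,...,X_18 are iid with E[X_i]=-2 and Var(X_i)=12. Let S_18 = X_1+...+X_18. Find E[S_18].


E[S_n] = n*E[X_1] = 18*-2 = -36

-36


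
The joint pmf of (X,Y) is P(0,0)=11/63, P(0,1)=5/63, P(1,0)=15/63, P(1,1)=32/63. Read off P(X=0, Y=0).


Read from table: P(X=0, Y=0) = 11/63

11/63


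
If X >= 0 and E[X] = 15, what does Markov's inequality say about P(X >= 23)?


Markov: P(X >= a) <= E[X]/a
P(X >= 23) <= 15/23

15/23


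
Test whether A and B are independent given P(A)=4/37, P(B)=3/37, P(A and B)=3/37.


P(A)*P(B) = 4/37*3/37 = 12/1369
P(A∩B) = 3/37 != 12/1369, so not independent

No, A and B are not independent


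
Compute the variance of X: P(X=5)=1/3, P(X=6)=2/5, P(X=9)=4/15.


E[X] = 97/15, E[X^2] = 133/3
Var(X) = E[X^2] - (E[X])^2 = 133/3 - (97/15)^2 = 566/225

566/225


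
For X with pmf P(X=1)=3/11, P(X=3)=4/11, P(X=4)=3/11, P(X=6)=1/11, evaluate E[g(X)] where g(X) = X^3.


E[X^3] = sum(g(x)*P(x))
= 1*3/11 + 27*4/11 + 64*3/11 + 216*1/11
= 519/11

519/11


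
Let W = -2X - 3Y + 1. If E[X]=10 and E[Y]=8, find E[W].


E[-2X - 3Y + 1] = -2*E[X] - 3*E[Y] + 1
= (-2)*(10) + (-3)*(8) + (1)
= -20 - 24 + 1 = -43

-43


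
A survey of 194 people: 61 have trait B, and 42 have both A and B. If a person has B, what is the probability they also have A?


P(A|B) = P(A∩B)/P(B) = (42/194)/(61/194) = 42/61

42/61


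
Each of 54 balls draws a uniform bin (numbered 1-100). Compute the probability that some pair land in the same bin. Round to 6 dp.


P(all different) = prod((100-i)/100 for i=0..53) = 0.000000
P(at least one match) = 1 - 0.000000 = 1.000000

1.000000


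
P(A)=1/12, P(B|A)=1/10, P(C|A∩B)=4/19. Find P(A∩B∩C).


P(A∩B∩C) = P(A) * P(B|A) * P(C|A∩B)
= 1/12 * 1/10 * 4/19
= 1/120 * 4/19 = 1/570

1/570


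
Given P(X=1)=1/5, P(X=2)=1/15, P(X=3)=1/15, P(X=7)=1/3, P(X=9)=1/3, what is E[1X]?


E[1X] = sum(g(x)*P(x))
= 1*1/5 + 2*1/15 + 3*1/15 + 7*1/3 + 9*1/3
= 88/15

88/15


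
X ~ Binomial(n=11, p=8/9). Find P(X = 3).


P(X=3) = C(11,3) * p^3 * (1-p)^8
= 165 * 512/729 * 1/43046721
= 28160/10460353203

28160/10460353203


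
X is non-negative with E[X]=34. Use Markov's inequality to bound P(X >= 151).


Markov: P(X >= a) <= E[X]/a
P(X >= 151) <= 34/151

34/151


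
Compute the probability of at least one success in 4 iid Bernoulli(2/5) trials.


P(at least one) = 1 - P(none)
P(none) = (1 - 2/5)^4 = (3/5)^4 = 81/625
P(at least one) = 1 - 81/625 = 544/625

544/625


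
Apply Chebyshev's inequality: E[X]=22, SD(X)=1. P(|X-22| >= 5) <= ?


k = 5/1 = 5
Chebyshev: P(|X-mu| >= k*sigma) <= 1/k^2 = 1/5^2 = 1/25

1/25


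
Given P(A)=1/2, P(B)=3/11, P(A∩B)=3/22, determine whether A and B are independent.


P(A)*P(B) = 1/2*3/11 = 3/22
P(A∩B) = 3/22, which equals P(A)P(B), so independent

Yes, A and B are independent


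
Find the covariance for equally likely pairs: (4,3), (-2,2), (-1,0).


E[X]=1/3, E[Y]=5/3, E[XY]=8/3
Cov(X,Y) = E[XY] - E[X]E[Y] = 8/3 - 1/3*5/3 = 19/9

19/9


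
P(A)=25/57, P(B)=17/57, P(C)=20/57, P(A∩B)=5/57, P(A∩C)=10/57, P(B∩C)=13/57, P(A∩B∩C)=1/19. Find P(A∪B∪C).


P(A∪B∪C) = P(A)+P(B)+P(C) - P(AB)-P(AC)-P(BC) + P(ABC)
= 25/57+17/57+20/57 - 5/57-10/57-13/57 + 1/19
= 37/57

37/57


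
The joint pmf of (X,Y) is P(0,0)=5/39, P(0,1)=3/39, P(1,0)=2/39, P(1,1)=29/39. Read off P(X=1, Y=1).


Read from table: P(X=1, Y=1) = 29/39

29/39


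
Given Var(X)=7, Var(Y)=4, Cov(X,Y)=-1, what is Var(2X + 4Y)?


Var(2X + 4Y) = 2^2*Var(X) + 4^2*Var(Y) + 2*2*4*Cov(X,Y)
= 4*7 + 16*4 + 16*(-1)
= 28 + 64 - 16 = 76

76


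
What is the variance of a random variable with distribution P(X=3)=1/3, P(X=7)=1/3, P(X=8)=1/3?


E[X] = 6, E[X^2] = 122/3
Var(X) = E[X^2] - (E[X])^2 = 122/3 - (6)^2 = 14/3

14/3


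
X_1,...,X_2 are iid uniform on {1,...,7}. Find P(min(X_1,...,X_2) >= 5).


P(min >= 5) = P(all X_i >= 5) = (P(X_1 >= 5))^2
= (3/7)^2 = 9/49

9/49


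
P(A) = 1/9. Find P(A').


P(A') = 1 - P(A) = 1 - 1/9 = 8/9

8/9


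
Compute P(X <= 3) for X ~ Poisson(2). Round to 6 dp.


P(X<=3) = e^(-2)*2^0/0! + e^(-2)*2^1/1! + e^(-2)*2^2/2! + e^(-2)*2^3/3!
≈ 0.1353352832 + 0.2706705665 + 0.2706705665 + 0.1804470443
= 0.8571234605
≈ 0.857123

0.857123


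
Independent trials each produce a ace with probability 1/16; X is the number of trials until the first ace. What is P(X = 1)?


P(X=1) = (1-p)^0 * p = (15/16)^0 * 1/16
= 1 * 1/16 = 1/16

1/16


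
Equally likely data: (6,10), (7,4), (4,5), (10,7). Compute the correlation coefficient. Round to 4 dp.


Cov(X,Y) = 0.6250, Var(X) = 4.6875, Var(Y) = 5.2500
rho = Cov/(sqrt(VarX)*sqrt(VarY)) = 0.1260

0.1260


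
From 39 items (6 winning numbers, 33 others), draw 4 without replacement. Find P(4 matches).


P(X=4) = C(6,4)*C(33,0) / C(39,4)
= 15*1 / 82251
= 15/82251 = 5/27417

5/27417


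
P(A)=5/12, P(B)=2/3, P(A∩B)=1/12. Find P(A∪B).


P(A∪B) = P(A) + P(B) - P(A∩B)
= 5/12 + 2/3 - 1/12 = 1

1


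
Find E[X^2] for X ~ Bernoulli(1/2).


For Bernoulli: X in {0,1}
E[X^2] = 0^2*(1-1/2) + 1^2*1/2 = 1/2

1/2


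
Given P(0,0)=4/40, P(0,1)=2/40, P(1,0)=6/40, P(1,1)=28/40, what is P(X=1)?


P(X=1) = P(1,0)+P(1,1) = 6/40 + 28/40 = 34/40 = 17/20

17/20


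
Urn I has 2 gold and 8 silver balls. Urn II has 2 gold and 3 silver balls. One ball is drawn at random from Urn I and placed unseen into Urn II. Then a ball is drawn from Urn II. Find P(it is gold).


P(transfer gold) = 2/10 = 1/5; P(transfer silver) = 4/5
If gold transferred: Urn II has 3 gold of 6, so P(gold|gold moved) = 1/2
If silver transferred: Urn II has 2 gold of 6, so P(gold|silver moved) = 1/3
By total probability: P(gold) = 1/5*1/2 + 4/5*1/3 = 11/30

11/30


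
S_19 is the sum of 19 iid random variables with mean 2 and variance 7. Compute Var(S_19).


By independence, Var(S_n) = n*Var(X_1) = 19*7 = 133

133


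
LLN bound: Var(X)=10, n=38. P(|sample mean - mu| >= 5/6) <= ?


Var(Xbar) = Var(X)/n = 10/38
Chebyshev: P(|Xbar-mu| >= 5/6) <= Var(Xbar)/(5/6)^2 = (5/19)/(25/36) = 36/95

36/95


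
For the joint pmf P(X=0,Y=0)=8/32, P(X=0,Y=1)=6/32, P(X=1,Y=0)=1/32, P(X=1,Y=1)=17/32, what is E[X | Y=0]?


P(Y=0) = 9/32
E[X|Y=0] = (0*8 + 1*1)/9 = 1/9

1/9


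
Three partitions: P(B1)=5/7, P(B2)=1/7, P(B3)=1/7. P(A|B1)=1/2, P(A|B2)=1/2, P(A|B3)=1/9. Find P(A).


P(A) = P(A|B1)P(B1) + P(A|B2)P(B2) + P(A|B3)P(B3)
= 1/2*5/7 + 1/2*1/7 + 1/9*1/7
= 5/14 + 1/14 + 1/63 = 4/9

4/9


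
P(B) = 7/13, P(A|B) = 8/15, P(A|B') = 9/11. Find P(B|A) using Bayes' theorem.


P(A) = P(A|B)P(B) + P(A|B')P(B') = 8/15*7/13 + 9/11*6/13 = 1426/2145
P(B|A) = P(A|B)P(B)/P(A) = (56/195)/(1426/2145) = 308/713

308/713


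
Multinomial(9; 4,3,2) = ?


9! = 362880
Denominator: 4!=24 * 3!=6 * 2!=2
Coefficient = 362880 / 288 = 1260

1260


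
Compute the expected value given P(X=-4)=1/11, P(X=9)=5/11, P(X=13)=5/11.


E[X] = sum(x * P(x))
= -4*1/11 + 9*5/11 + 13*5/11
= 106/11

106/11


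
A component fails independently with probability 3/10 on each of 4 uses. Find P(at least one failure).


P(at least one) = 1 - P(none)
P(none) = (1 - 3/10)^4 = (7/10)^4 = 2401/10000
P(at least one) = 1 - 2401/10000 = 7599/10000

7599/10000


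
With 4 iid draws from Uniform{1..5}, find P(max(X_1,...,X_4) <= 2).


P(max <= 2) = P(all X_i <= 2) = (P(X_1 <= 2))^4
= (2/5)^4 = 16/625

16/625


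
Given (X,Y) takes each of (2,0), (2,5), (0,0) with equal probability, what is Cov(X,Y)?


E[X]=4/3, E[Y]=5/3, E[XY]=10/3
Cov(X,Y) = E[XY] - E[X]E[Y] = 10/3 - 4/3*5/3 = 10/9

10/9


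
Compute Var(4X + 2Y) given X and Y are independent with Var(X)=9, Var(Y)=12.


Independence => Cov(X,Y)=0
Var(4X + 2Y) = 4^2*Var(X) + 2^2*Var(Y)
= 16*9 + 4*12 = 192

192


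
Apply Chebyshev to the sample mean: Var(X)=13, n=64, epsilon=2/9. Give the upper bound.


Var(Xbar) = Var(X)/n = 13/64
Chebyshev: P(|Xbar-mu| >= 2/9) <= Var(Xbar)/(2/9)^2 = (13/64)/(4/81) = 1053/256
Bound exceeds 1, so trivial bound: 1

1


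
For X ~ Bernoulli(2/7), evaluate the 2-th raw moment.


For Bernoulli: X in {0,1}
E[X^2] = 0^2*(1-2/7) + 1^2*2/7 = 2/7

2/7


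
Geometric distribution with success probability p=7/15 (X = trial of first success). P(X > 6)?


P(X > 6) = P(first 6 trials all fail) = (1-p)^6 = (8/15)^6 = 262144/11390625

262144/11390625


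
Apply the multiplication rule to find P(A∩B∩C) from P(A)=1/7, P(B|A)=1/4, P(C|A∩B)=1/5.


P(A∩B∩C) = P(A) * P(B|A) * P(C|A∩B)
= 1/7 * 1/4 * 1/5
= 1/28 * 1/5 = 1/140

1/140


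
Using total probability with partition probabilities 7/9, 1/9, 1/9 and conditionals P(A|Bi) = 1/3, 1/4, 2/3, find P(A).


P(A) = P(A|B1)P(B1) + P(A|B2)P(B2) + P(A|B3)P(B3)
= 1/3*7/9 + 1/4*1/9 + 2/3*1/9
= 7/27 + 1/36 + 2/27 = 13/36

13/36


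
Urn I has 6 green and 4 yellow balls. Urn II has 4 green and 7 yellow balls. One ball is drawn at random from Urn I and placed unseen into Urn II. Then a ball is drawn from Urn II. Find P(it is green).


P(transfer green) = 6/10 = 3/5; P(transfer yellow) = 2/5
If green transferred: Urn II has 5 green of 12, so P(green|green moved) = 5/12
If yellow transferred: Urn II has 4 green of 12, so P(green|yellow moved) = 1/3
By total probability: P(green) = 3/5*5/12 + 2/5*1/3 = 23/60

23/60


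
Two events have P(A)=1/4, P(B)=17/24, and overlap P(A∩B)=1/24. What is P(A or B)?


P(A∪B) = P(A) + P(B) - P(A∩B)
= 1/4 + 17/24 - 1/24 = 11/12

11/12


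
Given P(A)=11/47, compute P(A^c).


P(A') = 1 - P(A) = 1 - 11/47 = 36/47

36/47


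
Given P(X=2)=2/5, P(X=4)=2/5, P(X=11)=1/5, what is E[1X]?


E[1X] = sum(g(x)*P(x))
= 2*2/5 + 4*2/5 + 11*1/5
= 23/5

23/5


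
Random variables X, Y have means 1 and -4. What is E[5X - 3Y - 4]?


E[5X - 3Y - 4] = 5*E[X] - 3*E[Y] - 4
= (5)*(1) + (-3)*(-4) + (-4)
= 5 + 12 - 4 = 13

13


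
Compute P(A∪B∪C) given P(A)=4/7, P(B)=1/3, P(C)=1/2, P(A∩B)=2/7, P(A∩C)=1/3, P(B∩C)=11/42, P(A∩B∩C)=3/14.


P(A∪B∪C) = P(A)+P(B)+P(C) - P(AB)-P(AC)-P(BC) + P(ABC)
= 4/7+1/3+1/2 - 2/7-1/3-11/42 + 3/14
= 31/42

31/42


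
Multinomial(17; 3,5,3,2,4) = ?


17! = 355687428096000
Denominator: 3!=6 * 5!=120 * 3!=6 * 2!=2 * 4!=24
Coefficient = 355687428096000 / 207360 = 1715313600

1715313600


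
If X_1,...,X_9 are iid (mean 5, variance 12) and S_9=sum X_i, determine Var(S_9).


By independence, Var(S_n) = n*Var(X_1) = 9*12 = 108

108


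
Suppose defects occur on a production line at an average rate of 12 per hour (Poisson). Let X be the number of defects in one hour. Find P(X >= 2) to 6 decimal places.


P(X>=2) = 1 - P(X<=1) = 1 - (e^(-12)*12^0/0! + e^(-12)*12^1/1!)
≈ 1 - (0.0000061442 + 0.0000737305)
= 1 - 0.0000798747 = 0.9999201253
≈ 0.999920

0.999920


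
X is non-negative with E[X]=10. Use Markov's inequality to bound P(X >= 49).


Markov: P(X >= a) <= E[X]/a
P(X >= 49) <= 10/49

10/49


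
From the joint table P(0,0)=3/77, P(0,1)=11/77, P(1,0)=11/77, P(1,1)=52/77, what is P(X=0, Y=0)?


Read from table: P(X=0, Y=0) = 3/77

3/77


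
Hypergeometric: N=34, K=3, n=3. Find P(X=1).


P(X=1) = C(3,1)*C(31,2) / C(34,3)
= 3*465 / 5984
= 1395/5984

1395/5984


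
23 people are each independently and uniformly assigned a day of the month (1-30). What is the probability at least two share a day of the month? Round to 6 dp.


P(all different) = prod((30-i)/30 for i=0..22) = 0.000006
P(at least one match) = 1 - 0.000006 = 0.999994

0.999994


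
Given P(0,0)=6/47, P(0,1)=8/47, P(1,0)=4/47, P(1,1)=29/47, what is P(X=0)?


P(X=0) = P(0,0)+P(0,1) = 6/47 + 8/47 = 14/47

14/47


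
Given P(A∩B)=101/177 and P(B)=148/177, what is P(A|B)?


P(A|B) = P(A∩B)/P(B) = (101/177)/(148/177) = 101/148

101/148


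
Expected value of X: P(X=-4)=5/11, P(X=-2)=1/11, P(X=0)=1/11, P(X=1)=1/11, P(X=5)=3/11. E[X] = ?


E[X] = sum(x * P(x))
= -4*5/11 - 2*1/11 + 0*1/11 + 1*1/11 + 5*3/11
= -6/11

-6/11


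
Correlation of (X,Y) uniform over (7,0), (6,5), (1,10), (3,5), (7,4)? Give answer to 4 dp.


Cov(X,Y) = -6.4400, Var(X) = 5.7600, Var(Y) = 10.1600
rho = Cov/(sqrt(VarX)*sqrt(VarY)) = -0.8418

-0.8418


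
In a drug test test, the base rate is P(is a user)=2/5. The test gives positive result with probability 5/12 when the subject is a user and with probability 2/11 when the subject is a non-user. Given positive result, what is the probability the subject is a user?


P(A) = P(A|B)P(B) + P(A|B')P(B') = 5/12*2/5 + 2/11*3/5 = 91/330
P(B|A) = P(A|B)P(B)/P(A) = (1/6)/(91/330) = 55/91

55/91


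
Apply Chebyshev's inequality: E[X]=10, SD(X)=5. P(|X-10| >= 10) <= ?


k = 10/5 = 2
Chebyshev: P(|X-mu| >= k*sigma) <= 1/k^2 = 1/2^2 = 1/4

1/4


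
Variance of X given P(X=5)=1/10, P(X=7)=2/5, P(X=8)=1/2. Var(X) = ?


E[X] = 73/10, E[X^2] = 541/10
Var(X) = E[X^2] - (E[X])^2 = 541/10 - (73/10)^2 = 81/100

81/100


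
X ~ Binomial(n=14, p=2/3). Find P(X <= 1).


P(X<=1) = P(X=0) + P(X=1)
= 1/4782969 + 28/4782969
= 29/4782969

29/4782969


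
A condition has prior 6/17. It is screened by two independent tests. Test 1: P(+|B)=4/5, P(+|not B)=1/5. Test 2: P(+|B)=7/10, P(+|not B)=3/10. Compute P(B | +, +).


After test 1: P(+) = 4/5*6/17 + 1/5*11/17 = 7/17
P(B|+) = (24/85)/(7/17) = 24/35
After test 2 (use post1 as new prior): P(+) = 7/10*24/35 + 3/10*11/35 = 201/350
P(B|+,+) = (12/25)/(201/350) = 56/67

56/67


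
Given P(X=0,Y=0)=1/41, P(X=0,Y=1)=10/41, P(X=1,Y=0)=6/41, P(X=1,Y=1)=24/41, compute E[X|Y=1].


P(Y=1) = 34/41
E[X|Y=1] = (0*10 + 1*24)/34 = 24/34 = 12/17

12/17


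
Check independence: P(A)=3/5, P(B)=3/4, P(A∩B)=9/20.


P(A)*P(B) = 3/5*3/4 = 9/20
P(A∩B) = 9/20, which equals P(A)P(B), so independent

Yes, A and B are independent


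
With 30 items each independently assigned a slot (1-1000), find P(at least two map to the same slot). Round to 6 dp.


P(all different) = prod((1000-i)/1000 for i=0..29) = 0.644461
P(at least one match) = 1 - 0.644461 = 0.355539

0.355539


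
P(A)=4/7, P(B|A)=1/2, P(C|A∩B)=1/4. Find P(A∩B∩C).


P(A∩B∩C) = P(A) * P(B|A) * P(C|A∩B)
= 4/7 * 1/2 * 1/4
= 2/7 * 1/4 = 1/14

1/14


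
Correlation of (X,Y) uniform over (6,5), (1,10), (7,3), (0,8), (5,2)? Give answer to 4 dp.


Cov(X,Y) = -7.0800, Var(X) = 7.7600, Var(Y) = 9.0400
rho = Cov/(sqrt(VarX)*sqrt(VarY)) = -0.8453

-0.8453


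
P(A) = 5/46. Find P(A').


P(A') = 1 - P(A) = 1 - 5/46 = 41/46

41/46


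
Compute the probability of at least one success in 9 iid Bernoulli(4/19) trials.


P(at least one) = 1 - P(none)
P(none) = (1 - 4/19)^9 = (15/19)^9 = 38443359375/322687697779
P(at least one) = 1 - 38443359375/322687697779 = 284244338404/322687697779

284244338404/322687697779


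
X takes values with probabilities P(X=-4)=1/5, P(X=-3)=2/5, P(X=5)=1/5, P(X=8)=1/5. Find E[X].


E[X] = sum(x * P(x))
= -4*1/5 - 3*2/5 + 5*1/5 + 8*1/5
= 3/5

3/5


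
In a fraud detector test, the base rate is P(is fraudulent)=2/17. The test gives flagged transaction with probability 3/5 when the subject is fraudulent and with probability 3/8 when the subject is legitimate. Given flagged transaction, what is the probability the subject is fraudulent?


P(A) = P(A|B)P(B) + P(A|B')P(B') = 3/5*2/17 + 3/8*15/17 = 273/680
P(B|A) = P(A|B)P(B)/P(A) = (6/85)/(273/680) = 16/91

16/91


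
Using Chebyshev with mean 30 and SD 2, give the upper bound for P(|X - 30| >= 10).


k = 10/2 = 5
Chebyshev: P(|X-mu| >= k*sigma) <= 1/k^2 = 1/5^2 = 1/25

1/25


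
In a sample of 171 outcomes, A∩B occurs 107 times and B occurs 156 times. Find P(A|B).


P(A|B) = P(A∩B)/P(B) = (107/171)/(156/171) = 107/156

107/156


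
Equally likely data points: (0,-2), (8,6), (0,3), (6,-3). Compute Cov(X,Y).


E[X]=7/2, E[Y]=1, E[XY]=15/2
Cov(X,Y) = E[XY] - E[X]E[Y] = 15/2 - 7/2*1 = 4

4


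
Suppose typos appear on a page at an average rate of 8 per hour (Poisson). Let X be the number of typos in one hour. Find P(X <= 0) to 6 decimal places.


P(X<=0) = e^(-8)*8^0/0!
≈ 0.0003354626
≈ 0.000335

0.000335


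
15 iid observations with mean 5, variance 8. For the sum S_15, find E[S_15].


E[S_n] = n*E[X_1] = 15*5 = 75

75


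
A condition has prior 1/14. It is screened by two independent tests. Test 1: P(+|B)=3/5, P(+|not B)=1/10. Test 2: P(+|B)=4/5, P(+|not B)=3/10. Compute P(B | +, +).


After test 1: P(+) = 3/5*1/14 + 1/10*13/14 = 19/140
P(B|+) = (3/70)/(19/140) = 6/19
After test 2 (use post1 as new prior): P(+) = 4/5*6/19 + 3/10*13/19 = 87/190
P(B|+,+) = (24/95)/(87/190) = 16/29

16/29


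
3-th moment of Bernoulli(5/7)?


For Bernoulli: X in {0,1}
E[X^3] = 0^3*(1-5/7) + 1^3*5/7 = 5/7

5/7


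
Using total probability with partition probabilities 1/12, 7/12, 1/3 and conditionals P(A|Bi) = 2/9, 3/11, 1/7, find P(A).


P(A) = P(A|B1)P(B1) + P(A|B2)P(B2) + P(A|B3)P(B3)
= 2/9*1/12 + 3/11*7/12 + 1/7*1/3
= 1/54 + 7/44 + 1/21 = 1873/8316

1873/8316


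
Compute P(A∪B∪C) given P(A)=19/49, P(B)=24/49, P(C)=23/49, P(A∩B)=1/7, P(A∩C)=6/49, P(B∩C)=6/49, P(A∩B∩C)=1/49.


P(A∪B∪C) = P(A)+P(B)+P(C) - P(AB)-P(AC)-P(BC) + P(ABC)
= 19/49+24/49+23/49 - 1/7-6/49-6/49 + 1/49
= 48/49

48/49


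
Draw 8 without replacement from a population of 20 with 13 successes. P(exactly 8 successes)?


P(X=8) = C(13,8)*C(7,0) / C(20,8)
= 1287*1 / 125970
= 1287/125970 = 33/3230

33/3230


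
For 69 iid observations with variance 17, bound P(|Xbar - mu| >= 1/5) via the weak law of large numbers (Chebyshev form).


Var(Xbar) = Var(X)/n = 17/69
Chebyshev: P(|Xbar-mu| >= 1/5) <= Var(Xbar)/(1/5)^2 = (17/69)/(1/25) = 425/69
Bound exceeds 1, so trivial bound: 1

1


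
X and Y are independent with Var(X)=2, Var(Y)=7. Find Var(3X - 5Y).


Independence => Cov(X,Y)=0
Var(3X - 5Y) = 3^2*Var(X) + (-5)^2*Var(Y)
= 9*2 + 25*7 = 193

193


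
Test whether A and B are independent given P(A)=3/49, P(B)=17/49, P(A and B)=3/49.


P(A)*P(B) = 3/49*17/49 = 51/2401
P(A∩B) = 3/49 != 51/2401, so not independent

No, A and B are not independent


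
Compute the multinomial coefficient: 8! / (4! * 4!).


8! = 40320
Denominator: 4!=24 * 4!=24
Coefficient = 40320 / 576 = 70

70


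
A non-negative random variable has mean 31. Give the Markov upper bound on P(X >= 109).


Markov: P(X >= a) <= E[X]/a
P(X >= 109) <= 31/109

31/109


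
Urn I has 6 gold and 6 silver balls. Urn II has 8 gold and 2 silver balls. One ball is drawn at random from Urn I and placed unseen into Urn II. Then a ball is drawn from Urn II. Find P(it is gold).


P(transfer gold) = 6/12 = 1/2; P(transfer silver) = 1/2
If gold transferred: Urn II has 9 gold of 11, so P(gold|gold moved) = 9/11
If silver transferred: Urn II has 8 gold of 11, so P(gold|silver moved) = 8/11
By total probability: P(gold) = 1/2*9/11 + 1/2*8/11 = 17/22

17/22


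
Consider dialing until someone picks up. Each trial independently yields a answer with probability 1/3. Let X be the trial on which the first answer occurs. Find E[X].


For geometric (trials until first success), E[X] = 1/p = 1/(1/3) = 3

3


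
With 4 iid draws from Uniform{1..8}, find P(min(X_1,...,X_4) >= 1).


P(min >= 1) = P(all X_i >= 1) = (P(X_1 >= 1))^4
= (8/8)^4 = 1^4 = 1

1


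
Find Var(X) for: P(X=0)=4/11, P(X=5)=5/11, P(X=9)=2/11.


E[X] = 43/11, E[X^2] = 287/11
Var(X) = E[X^2] - (E[X])^2 = 287/11 - (43/11)^2 = 1308/121

1308/121


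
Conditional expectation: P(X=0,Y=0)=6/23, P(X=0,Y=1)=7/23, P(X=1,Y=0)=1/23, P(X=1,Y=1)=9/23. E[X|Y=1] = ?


P(Y=1) = 16/23
E[X|Y=1] = (0*7 + 1*9)/16 = 9/16

9/16


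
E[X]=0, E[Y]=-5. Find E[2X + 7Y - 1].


E[2X + 7Y - 1] = 2*E[X] + 7*E[Y] - 1
= (2)*(0) + (7)*(-5) + (-1)
= 0 - 35 - 1 = -36

-36


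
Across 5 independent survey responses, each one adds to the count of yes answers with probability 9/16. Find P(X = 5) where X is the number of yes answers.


P(X=5) = C(5,5) * p^5 * (1-p)^0
= 1 * 59049/1048576 * 1
= 59049/1048576

59049/1048576


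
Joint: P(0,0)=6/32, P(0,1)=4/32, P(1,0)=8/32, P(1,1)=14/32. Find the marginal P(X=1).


P(X=1) = P(1,0)+P(1,1) = 8/32 + 14/32 = 22/32 = 11/16

11/16


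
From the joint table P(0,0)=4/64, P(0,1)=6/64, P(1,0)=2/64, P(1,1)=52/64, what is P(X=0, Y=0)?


Read from table: P(X=0, Y=0) = 4/64 = 1/16

1/16


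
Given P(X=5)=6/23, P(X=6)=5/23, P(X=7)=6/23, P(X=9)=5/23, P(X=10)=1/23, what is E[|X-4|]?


E[|X-4|] = sum(g(x)*P(x))
= 1*6/23 + 2*5/23 + 3*6/23 + 5*5/23 + 6*1/23
= 65/23

65/23


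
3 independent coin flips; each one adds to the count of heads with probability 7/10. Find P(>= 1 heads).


P(at least one) = 1 - P(none)
P(none) = (1 - 7/10)^3 = (3/10)^3 = 27/1000
P(at least one) = 1 - 27/1000 = 973/1000

973/1000


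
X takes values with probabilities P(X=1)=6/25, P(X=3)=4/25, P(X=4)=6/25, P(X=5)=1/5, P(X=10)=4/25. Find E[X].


E[X] = sum(x * P(x))
= 1*6/25 + 3*4/25 + 4*6/25 + 5*1/5 + 10*4/25
= 107/25

107/25


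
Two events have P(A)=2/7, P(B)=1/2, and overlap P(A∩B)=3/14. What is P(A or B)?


P(A∪B) = P(A) + P(B) - P(A∩B)
= 2/7 + 1/2 - 3/14 = 4/7

4/7


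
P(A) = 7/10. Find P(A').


P(A') = 1 - P(A) = 1 - 7/10 = 3/10

3/10


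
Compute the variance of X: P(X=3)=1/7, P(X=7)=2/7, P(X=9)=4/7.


E[X] = 53/7, E[X^2] = 431/7
Var(X) = E[X^2] - (E[X])^2 = 431/7 - (53/7)^2 = 208/49

208/49


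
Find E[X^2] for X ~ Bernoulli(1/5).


For Bernoulli: X in {0,1}
E[X^2] = 0^2*(1-1/5) + 1^2*1/5 = 1/5

1/5


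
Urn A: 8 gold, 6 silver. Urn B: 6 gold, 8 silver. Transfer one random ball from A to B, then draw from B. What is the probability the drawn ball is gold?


P(transfer gold) = 8/14 = 4/7; P(transfer silver) = 3/7
If gold transferred: Urn II has 7 gold of 15, so P(gold|gold moved) = 7/15
If silver transferred: Urn II has 6 gold of 15, so P(gold|silver moved) = 2/5
By total probability: P(gold) = 4/7*7/15 + 3/7*2/5 = 46/105

46/105


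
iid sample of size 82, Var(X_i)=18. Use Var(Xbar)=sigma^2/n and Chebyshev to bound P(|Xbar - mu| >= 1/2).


Var(Xbar) = Var(X)/n = 18/82
Chebyshev: P(|Xbar-mu| >= 1/2) <= Var(Xbar)/(1/2)^2 = (9/41)/(1/4) = 36/41

36/41


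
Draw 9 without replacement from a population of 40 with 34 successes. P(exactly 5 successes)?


P(X=5) = C(34,5)*C(6,4) / C(40,9)
= 278256*15 / 273438880
= 4173840/273438880 = 279/18278

279/18278


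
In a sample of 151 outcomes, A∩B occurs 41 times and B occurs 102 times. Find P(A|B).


P(A|B) = P(A∩B)/P(B) = (41/151)/(102/151) = 41/102

41/102


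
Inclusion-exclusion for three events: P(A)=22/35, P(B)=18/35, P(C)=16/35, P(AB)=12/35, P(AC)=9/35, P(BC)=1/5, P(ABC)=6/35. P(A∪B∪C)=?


P(A∪B∪C) = P(A)+P(B)+P(C) - P(AB)-P(AC)-P(BC) + P(ABC)
= 22/35+18/35+16/35 - 12/35-9/35-1/5 + 6/35
= 34/35

34/35


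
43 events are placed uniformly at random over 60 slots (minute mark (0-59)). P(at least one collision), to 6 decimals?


P(all different) = prod((60-i)/60 for i=0..42) = 0.000000
P(at least one match) = 1 - 0.000000 = 1.000000

1.000000


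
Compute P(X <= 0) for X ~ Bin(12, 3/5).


P(X<=0) = P(X=0)
= 4096/244140625
= 4096/244140625

4096/244140625


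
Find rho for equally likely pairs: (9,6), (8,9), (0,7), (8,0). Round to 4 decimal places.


Cov(X,Y) = -2.8750, Var(X) = 13.1875, Var(Y) = 11.2500
rho = Cov/(sqrt(VarX)*sqrt(VarY)) = -0.2360

-0.2360


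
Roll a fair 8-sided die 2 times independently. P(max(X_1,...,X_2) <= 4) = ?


P(max <= 4) = P(all X_i <= 4) = (P(X_1 <= 4))^2
= (4/8)^2 = (1/2)^2 = 1/4

1/4


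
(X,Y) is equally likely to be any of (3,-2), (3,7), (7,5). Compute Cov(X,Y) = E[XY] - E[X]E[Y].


E[X]=13/3, E[Y]=10/3, E[XY]=50/3
Cov(X,Y) = E[XY] - E[X]E[Y] = 50/3 - 13/3*10/3 = 20/9

20/9


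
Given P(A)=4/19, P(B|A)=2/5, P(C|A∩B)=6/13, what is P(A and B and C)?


P(A∩B∩C) = P(A) * P(B|A) * P(C|A∩B)
= 4/19 * 2/5 * 6/13
= 8/95 * 6/13 = 48/1235

48/1235


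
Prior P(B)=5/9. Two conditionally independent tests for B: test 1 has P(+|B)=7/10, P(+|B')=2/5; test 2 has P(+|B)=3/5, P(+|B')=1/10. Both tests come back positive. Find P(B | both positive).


After test 1: P(+) = 7/10*5/9 + 2/5*4/9 = 17/30
P(B|+) = (7/18)/(17/30) = 35/51
After test 2 (use post1 as new prior): P(+) = 3/5*35/51 + 1/10*16/51 = 113/255
P(B|+,+) = (7/17)/(113/255) = 105/113

105/113


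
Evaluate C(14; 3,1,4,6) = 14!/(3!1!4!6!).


14! = 87178291200
Denominator: 3!=6 * 1!=1 * 4!=24 * 6!=720
Coefficient = 87178291200 / 103680 = 840840

840840


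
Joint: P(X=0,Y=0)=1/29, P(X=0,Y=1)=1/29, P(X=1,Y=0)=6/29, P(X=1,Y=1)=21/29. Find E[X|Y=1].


P(Y=1) = 22/29
E[X|Y=1] = (0*1 + 1*21)/22 = 21/22

21/22


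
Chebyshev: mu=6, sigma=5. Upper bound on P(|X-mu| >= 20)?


k = 20/5 = 4
Chebyshev: P(|X-mu| >= k*sigma) <= 1/k^2 = 1/4^2 = 1/16

1/16


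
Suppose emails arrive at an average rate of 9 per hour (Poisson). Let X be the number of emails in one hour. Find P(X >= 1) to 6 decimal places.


P(X>=1) = 1 - P(X<=0) = 1 - (e^(-9)*9^0/0!)
≈ 1 - 0.0001234098 = 0.9998765902
≈ 0.999877

0.999877


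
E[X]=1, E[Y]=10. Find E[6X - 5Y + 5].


E[6X - 5Y + 5] = 6*E[X] - 5*E[Y] + 5
= (6)*(1) + (-5)*(10) + (5)
= 6 - 50 + 5 = -39

-39


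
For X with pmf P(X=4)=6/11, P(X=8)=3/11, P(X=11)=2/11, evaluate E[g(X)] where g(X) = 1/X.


E[1/X] = sum(g(x)*P(x))
= 1/4*6/11 + 1/8*3/11 + 1/11*2/11
= 181/968

181/968


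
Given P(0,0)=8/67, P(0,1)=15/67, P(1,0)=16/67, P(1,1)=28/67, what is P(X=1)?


P(X=1) = P(1,0)+P(1,1) = 16/67 + 28/67 = 44/67

44/67


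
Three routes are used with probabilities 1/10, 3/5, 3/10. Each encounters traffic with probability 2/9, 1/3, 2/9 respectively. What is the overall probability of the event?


P(A) = P(A|B1)P(B1) + P(A|B2)P(B2) + P(A|B3)P(B3)
= 2/9*1/10 + 1/3*3/5 + 2/9*3/10
= 1/45 + 1/5 + 1/15 = 13/45

13/45


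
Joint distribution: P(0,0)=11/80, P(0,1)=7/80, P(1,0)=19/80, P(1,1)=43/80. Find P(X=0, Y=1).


Read from table: P(X=0, Y=1) = 7/80

7/80


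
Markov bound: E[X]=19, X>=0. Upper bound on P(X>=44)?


Markov: P(X >= a) <= E[X]/a
P(X >= 44) <= 19/44

19/44


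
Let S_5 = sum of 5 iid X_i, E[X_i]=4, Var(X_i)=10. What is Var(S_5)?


By independence, Var(S_n) = n*Var(X_1) = 5*10 = 50

50


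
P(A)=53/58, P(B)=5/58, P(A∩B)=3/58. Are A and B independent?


P(A)*P(B) = 53/58*5/58 = 265/3364
P(A∩B) = 3/58 != 265/3364, so not independent

No, A and B are not independent


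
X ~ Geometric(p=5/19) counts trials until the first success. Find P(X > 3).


P(X > 3) = P(first 3 trials all fail) = (1-p)^3 = (14/19)^3 = 2744/6859

2744/6859


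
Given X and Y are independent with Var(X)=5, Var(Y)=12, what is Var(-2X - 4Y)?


Independence => Cov(X,Y)=0
Var(-2X - 4Y) = (-2)^2*Var(X) + (-4)^2*Var(Y)
= 4*5 + 16*12 = 212

212


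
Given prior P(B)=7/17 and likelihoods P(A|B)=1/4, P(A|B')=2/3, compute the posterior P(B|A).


P(A) = P(A|B)P(B) + P(A|B')P(B') = 1/4*7/17 + 2/3*10/17 = 101/204
P(B|A) = P(A|B)P(B)/P(A) = (7/68)/(101/204) = 21/101

21/101


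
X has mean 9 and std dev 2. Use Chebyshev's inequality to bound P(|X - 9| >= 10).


k = 10/2 = 5
Chebyshev: P(|X-mu| >= k*sigma) <= 1/k^2 = 1/5^2 = 1/25

1/25


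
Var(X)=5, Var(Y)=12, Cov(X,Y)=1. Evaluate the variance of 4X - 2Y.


Var(4X - 2Y) = 4^2*Var(X) + (-2)^2*Var(Y) + 2*4*(-2)*Cov(X,Y)
= 16*5 + 4*12 - 16*1
= 80 + 48 - 16 = 112

112


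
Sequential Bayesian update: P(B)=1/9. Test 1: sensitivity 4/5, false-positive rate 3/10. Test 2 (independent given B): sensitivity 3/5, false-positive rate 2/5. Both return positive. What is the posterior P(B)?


After test 1: P(+) = 4/5*1/9 + 3/10*8/9 = 16/45
P(B|+) = (4/45)/(16/45) = 1/4
After test 2 (use post1 as new prior): P(+) = 3/5*1/4 + 2/5*3/4 = 9/20
P(B|+,+) = (3/20)/(9/20) = 1/3

1/3


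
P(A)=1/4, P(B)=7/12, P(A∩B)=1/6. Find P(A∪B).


P(A∪B) = P(A) + P(B) - P(A∩B)
= 1/4 + 7/12 - 1/6 = 2/3

2/3


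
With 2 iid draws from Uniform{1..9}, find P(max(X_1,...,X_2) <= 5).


P(max <= 5) = P(all X_i <= 5) = (P(X_1 <= 5))^2
= (5/9)^2 = 25/81

25/81


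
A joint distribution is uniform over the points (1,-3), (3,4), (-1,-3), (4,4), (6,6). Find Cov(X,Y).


E[X]=13/5, E[Y]=8/5, E[XY]=64/5
Cov(X,Y) = E[XY] - E[X]E[Y] = 64/5 - 13/5*8/5 = 216/25

216/25


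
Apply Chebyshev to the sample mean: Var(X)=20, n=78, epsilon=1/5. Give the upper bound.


Var(Xbar) = Var(X)/n = 20/78
Chebyshev: P(|Xbar-mu| >= 1/5) <= Var(Xbar)/(1/5)^2 = (10/39)/(1/25) = 250/39
Bound exceeds 1, so trivial bound: 1

1


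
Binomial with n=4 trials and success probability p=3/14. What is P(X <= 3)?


P(X<=3) = P(X=0) + P(X=1) + P(X=2) + P(X=3)
= 14641/38416 + 3993/9604 + 3267/19208 + 297/9604
= 38335/38416

38335/38416


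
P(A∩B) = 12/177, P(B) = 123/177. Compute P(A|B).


P(A|B) = P(A∩B)/P(B) = (12/177)/(123/177) = 12/123 = 4/41

4/41


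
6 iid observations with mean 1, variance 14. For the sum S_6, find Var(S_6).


By independence, Var(S_n) = n*Var(X_1) = 6*14 = 84

84


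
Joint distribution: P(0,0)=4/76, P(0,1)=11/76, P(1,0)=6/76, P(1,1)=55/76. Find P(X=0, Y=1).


Read from table: P(X=0, Y=1) = 11/76

11/76


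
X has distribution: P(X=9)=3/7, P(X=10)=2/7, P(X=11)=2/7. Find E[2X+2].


E[2X+2] = sum(g(x)*P(x))
= 20*3/7 + 22*2/7 + 24*2/7
= 152/7

152/7


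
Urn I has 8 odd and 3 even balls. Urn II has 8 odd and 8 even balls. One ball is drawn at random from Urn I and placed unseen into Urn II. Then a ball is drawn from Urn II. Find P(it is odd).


P(transfer odd) = 8/11; P(transfer even) = 3/11
If odd transferred: Urn II has 9 odd of 17, so P(odd|odd moved) = 9/17
If even transferred: Urn II has 8 odd of 17, so P(odd|even moved) = 8/17
By total probability: P(odd) = 8/11*9/17 + 3/11*8/17 = 96/187

96/187


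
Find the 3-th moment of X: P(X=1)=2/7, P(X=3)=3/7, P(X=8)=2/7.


E[X^3] = sum(x^3 * P(x))
= 1*2/7 + 27*3/7 + 512*2/7
= 1107/7

1107/7


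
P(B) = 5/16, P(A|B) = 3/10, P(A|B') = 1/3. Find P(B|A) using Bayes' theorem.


P(A) = P(A|B)P(B) + P(A|B')P(B') = 3/10*5/16 + 1/3*11/16 = 31/96
P(B|A) = P(A|B)P(B)/P(A) = (3/32)/(31/96) = 9/31

9/31


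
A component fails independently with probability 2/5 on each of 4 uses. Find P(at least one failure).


P(at least one) = 1 - P(none)
P(none) = (1 - 2/5)^4 = (3/5)^4 = 81/625
P(at least one) = 1 - 81/625 = 544/625

544/625


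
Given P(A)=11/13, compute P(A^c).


P(A') = 1 - P(A) = 1 - 11/13 = 2/13

2/13


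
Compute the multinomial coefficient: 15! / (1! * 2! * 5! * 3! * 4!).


15! = 1307674368000
Denominator: 1!=1 * 2!=2 * 5!=120 * 3!=6 * 4!=24
Coefficient = 1307674368000 / 34560 = 37837800

37837800


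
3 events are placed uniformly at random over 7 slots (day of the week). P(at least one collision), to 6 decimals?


P(all different) = prod((7-i)/7 for i=0..2) = 0.612245
P(at least one match) = 1 - 0.612245 = 0.387755

0.387755


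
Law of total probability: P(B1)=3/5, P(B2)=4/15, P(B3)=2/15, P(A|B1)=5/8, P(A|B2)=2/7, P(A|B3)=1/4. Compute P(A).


P(A) = P(A|B1)P(B1) + P(A|B2)P(B2) + P(A|B3)P(B3)
= 5/8*3/5 + 2/7*4/15 + 1/4*2/15
= 3/8 + 8/105 + 1/30 = 407/840

407/840


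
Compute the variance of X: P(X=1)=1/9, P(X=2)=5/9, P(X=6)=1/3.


E[X] = 29/9, E[X^2] = 43/3
Var(X) = E[X^2] - (E[X])^2 = 43/3 - (29/9)^2 = 320/81

320/81


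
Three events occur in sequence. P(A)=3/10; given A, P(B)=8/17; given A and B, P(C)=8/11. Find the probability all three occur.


P(A∩B∩C) = P(A) * P(B|A) * P(C|A∩B)
= 3/10 * 8/17 * 8/11
= 12/85 * 8/11 = 96/935

96/935


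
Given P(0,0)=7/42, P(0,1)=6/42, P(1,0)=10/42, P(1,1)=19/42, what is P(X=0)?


P(X=0) = P(0,0)+P(0,1) = 7/42 + 6/42 = 13/42

13/42


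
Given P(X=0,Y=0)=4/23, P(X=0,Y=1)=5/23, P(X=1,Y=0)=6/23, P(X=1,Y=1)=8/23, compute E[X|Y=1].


P(Y=1) = 13/23
E[X|Y=1] = (0*5 + 1*8)/13 = 8/13

8/13


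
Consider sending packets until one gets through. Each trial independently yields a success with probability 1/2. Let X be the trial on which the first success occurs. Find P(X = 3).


P(X=3) = (1-p)^2 * p = (1/2)^2 * 1/2
= 1/4 * 1/2 = 1/8

1/8


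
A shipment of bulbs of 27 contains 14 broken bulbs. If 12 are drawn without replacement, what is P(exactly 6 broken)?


P(X=6) = C(14,6)*C(13,6) / C(27,12)
= 3003*1716 / 17383860
= 5153148/17383860 = 11011/37145

11011/37145


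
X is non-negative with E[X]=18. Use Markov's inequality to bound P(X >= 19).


Markov: P(X >= a) <= E[X]/a
P(X >= 19) <= 18/19

18/19


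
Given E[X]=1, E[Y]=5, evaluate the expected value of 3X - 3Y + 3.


E[3X - 3Y + 3] = 3*E[X] - 3*E[Y] + 3
= (3)*(1) + (-3)*(5) + (3)
= 3 - 15 + 3 = -9

-9


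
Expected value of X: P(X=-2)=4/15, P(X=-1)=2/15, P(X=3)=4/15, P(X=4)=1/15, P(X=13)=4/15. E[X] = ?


E[X] = sum(x * P(x))
= -2*4/15 - 1*2/15 + 3*4/15 + 4*1/15 + 13*4/15
= 58/15

58/15
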